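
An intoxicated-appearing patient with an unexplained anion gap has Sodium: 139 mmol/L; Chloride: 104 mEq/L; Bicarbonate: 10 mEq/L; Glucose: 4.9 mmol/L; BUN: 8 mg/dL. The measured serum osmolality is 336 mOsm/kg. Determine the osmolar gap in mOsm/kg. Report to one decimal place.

50.2 mOsm/kg

Calculated osmolality = 2·Na + glucose + BUN/2.8
= 2·139 + 4.9 + 8/2.8
= 278 + 4.90 + 2.86
= 285.76 mOsm/kg ≈ 285.8 mOsm/kg
Osmolar gap = measured − calculated = 336 − 285.8 = 50.2 mOsm/kg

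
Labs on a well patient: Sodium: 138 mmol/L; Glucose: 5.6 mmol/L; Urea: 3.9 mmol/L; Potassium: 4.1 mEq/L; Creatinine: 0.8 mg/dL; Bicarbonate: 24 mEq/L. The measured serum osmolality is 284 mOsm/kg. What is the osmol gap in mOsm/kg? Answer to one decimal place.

Calculated osmolality = 2·Na + glucose + urea
= 2·138 + 5.6 + 3.9
= 276 + 5.60 + 3.90
= 285.5 mOsm/kg ≈ 285.5 mOsm/kg
Osmolar gap = measured − calculated = 284 − 285.5 = -1.5 mOsm/kg

-1.5 mOsm/kg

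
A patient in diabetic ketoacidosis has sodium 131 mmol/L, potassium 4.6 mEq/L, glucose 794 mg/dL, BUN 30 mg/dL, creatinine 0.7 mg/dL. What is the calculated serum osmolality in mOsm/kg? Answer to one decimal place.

316.8 mOsm/kg

Calculated osmolality = 2·Na + glucose/18 + BUN/2.8
= 2·131 + 794/18 + 30/2.8
= 262 + 44.11 + 10.71
= 316.82 mOsm/kg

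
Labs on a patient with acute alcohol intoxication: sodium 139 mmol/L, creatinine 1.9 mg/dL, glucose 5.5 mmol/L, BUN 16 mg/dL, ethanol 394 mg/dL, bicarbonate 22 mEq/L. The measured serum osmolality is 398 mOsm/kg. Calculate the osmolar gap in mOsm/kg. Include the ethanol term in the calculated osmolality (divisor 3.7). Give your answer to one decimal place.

2.3 mOsm/kg

Calculated osmolality = 2·Na + glucose + BUN/2.8 + ethanol/3.7
= 2·139 + 5.5 + 16/2.8 + 394/3.7
= 278 + 5.50 + 5.71 + 106.49
= 395.7 mOsm/kg ≈ 395.7 mOsm/kg
Osmolar gap = measured − calculated = 398 − 395.7 = 2.3 mOsm/kg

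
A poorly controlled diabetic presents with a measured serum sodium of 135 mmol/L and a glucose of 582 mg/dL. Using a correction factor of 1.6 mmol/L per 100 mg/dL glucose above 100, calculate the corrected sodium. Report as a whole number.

Corrected Na = measured Na + 1.6 · (glucose − 100)/100
= 135 + 1.6 · (582 − 100)/100
= 135 + 7.7
= 142.7 mmol/L

143 mmol/L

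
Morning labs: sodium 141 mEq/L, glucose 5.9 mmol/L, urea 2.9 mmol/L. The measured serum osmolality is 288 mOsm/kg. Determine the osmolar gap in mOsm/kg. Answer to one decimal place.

Calculated osmolality = 2·Na + glucose + urea
= 2·141 + 5.9 + 2.9
= 282 + 5.90 + 2.90
= 290.8 mOsm/kg ≈ 290.8 mOsm/kg
Osmolar gap = measured − calculated = 288 − 290.8 = -2.8 mOsm/kg

-2.8 mOsm/kg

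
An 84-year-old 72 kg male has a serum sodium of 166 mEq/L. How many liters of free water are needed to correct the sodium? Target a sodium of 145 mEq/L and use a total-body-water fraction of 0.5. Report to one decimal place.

5.2 L

TBW = 0.5 · 72 = 36 L
Free water deficit = TBW · (Na/145 − 1)
= 36 · (166/145 − 1)
= 36 · 0.1448
= 5.21 L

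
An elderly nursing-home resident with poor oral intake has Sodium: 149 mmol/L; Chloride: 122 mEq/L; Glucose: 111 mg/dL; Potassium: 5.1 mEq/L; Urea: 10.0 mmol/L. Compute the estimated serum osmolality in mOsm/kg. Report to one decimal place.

314.2 mOsm/kg

Calculated osmolality = 2·Na + glucose/18 + urea
= 2·149 + 111/18 + 10
= 298 + 6.17 + 10
= 314.17 mOsm/kg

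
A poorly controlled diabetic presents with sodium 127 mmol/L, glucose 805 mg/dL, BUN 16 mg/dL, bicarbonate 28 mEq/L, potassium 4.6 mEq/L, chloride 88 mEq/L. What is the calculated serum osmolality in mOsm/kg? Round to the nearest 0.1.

304.4 mOsm/kg

Calculated osmolality = 2·Na + glucose/18 + BUN/2.8
= 2·127 + 805/18 + 16/2.8
= 254 + 44.72 + 5.71
= 304.43 mOsm/kg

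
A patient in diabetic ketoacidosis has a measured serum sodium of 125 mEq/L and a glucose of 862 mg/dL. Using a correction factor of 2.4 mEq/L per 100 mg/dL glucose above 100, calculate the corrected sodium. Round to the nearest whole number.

Corrected Na = measured Na + 2.4 · (glucose − 100)/100
= 125 + 2.4 · (862 − 100)/100
= 125 + 18.3
= 143.3 mEq/L

143 mEq/L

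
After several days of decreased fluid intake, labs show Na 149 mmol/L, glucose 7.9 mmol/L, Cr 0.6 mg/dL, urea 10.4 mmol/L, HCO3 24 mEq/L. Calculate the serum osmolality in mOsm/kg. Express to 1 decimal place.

316.3 mOsm/kg

Calculated osmolality = 2·Na + glucose + urea
= 2·149 + 7.9 + 10.4
= 298 + 7.90 + 10.40
= 316.3 mOsm/kg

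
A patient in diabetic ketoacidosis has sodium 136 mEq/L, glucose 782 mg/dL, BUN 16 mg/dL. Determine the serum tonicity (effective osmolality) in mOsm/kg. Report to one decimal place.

315.4 mOsm/kg

Effective osmolality excludes urea (freely permeant across cell membranes):
2·Na + glucose/18
= 2·136 + 782/18
= 272 + 43.44
= 315.44 mOsm/kg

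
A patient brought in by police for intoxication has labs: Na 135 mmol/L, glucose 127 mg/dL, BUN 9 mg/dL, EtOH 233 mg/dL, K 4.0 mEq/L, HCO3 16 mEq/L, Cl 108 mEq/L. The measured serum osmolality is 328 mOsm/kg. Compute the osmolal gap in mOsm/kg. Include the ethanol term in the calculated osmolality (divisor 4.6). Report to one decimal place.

-2.9 mOsm/kg

Calculated osmolality = 2·Na + glucose/18 + BUN/2.8 + ethanol/4.6
= 2·135 + 127/18 + 9/2.8 + 233/4.6
= 270 + 7.06 + 3.21 + 50.65
= 330.92 mOsm/kg ≈ 330.9 mOsm/kg
Osmolar gap = measured − calculated = 328 − 330.9 = -2.9 mOsm/kg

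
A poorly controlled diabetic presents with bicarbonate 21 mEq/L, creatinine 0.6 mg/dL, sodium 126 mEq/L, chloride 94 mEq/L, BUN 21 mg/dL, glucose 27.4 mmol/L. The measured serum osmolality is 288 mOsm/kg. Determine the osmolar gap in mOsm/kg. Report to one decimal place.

Calculated osmolality = 2·Na + glucose + BUN/2.8
= 2·126 + 27.4 + 21/2.8
= 252 + 27.40 + 7.50
= 286.9 mOsm/kg ≈ 286.9 mOsm/kg
Osmolar gap = measured − calculated = 288 − 286.9 = 1.1 mOsm/kg

1.1 mOsm/kg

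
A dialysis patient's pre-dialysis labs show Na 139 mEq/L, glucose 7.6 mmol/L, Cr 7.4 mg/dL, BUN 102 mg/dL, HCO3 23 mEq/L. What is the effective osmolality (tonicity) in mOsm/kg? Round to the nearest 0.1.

285.6 mOsm/kg

Effective osmolality excludes urea (freely permeant across cell membranes):
2·Na + glucose
= 2·139 + 7.6
= 278 + 7.6
= 285.6 mOsm/kg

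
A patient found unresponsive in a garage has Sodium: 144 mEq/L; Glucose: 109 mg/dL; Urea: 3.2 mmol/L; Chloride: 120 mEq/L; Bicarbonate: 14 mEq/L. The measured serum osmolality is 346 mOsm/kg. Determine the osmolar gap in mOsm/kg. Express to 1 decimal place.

Calculated osmolality = 2·Na + glucose/18 + urea
= 2·144 + 109/18 + 3.2
= 288 + 6.06 + 3.20
= 297.26 mOsm/kg ≈ 297.3 mOsm/kg
Osmolar gap = measured − calculated = 346 − 297.3 = 48.7 mOsm/kg

48.7 mOsm/kg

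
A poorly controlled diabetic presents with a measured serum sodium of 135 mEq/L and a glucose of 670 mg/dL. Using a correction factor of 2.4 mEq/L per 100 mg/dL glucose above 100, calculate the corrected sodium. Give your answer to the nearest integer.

Corrected Na = measured Na + 2.4 · (glucose − 100)/100
= 135 + 2.4 · (670 − 100)/100
= 135 + 13.7
= 148.7 mEq/L

149 mEq/L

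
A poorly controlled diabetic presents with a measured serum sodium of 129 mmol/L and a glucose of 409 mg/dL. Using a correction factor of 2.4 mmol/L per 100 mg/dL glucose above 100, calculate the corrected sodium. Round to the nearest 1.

Corrected Na = measured Na + 2.4 · (glucose − 100)/100
= 129 + 2.4 · (409 − 100)/100
= 129 + 7.4
= 136.4 mmol/L

136 mmol/L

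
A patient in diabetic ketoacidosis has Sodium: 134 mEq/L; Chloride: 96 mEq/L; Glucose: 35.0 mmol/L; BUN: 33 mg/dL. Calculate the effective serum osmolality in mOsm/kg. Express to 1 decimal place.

303.0 mOsm/kg

Effective osmolality excludes urea (freely permeant across cell membranes):
2·Na + glucose
= 2·134 + 35
= 268 + 35
= 303 mOsm/kg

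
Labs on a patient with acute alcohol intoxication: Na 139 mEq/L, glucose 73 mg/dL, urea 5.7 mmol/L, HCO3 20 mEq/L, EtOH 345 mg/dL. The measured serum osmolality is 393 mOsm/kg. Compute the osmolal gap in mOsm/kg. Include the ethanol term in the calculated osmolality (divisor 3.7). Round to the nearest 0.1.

Calculated osmolality = 2·Na + glucose/18 + urea + ethanol/3.7
= 2·139 + 73/18 + 5.7 + 345/3.7
= 278 + 4.06 + 5.70 + 93.24
= 381 mOsm/kg ≈ 381.0 mOsm/kg
Osmolar gap = measured − calculated = 393 − 381.0 = 12.0 mOsm/kg

12.0 mOsm/kg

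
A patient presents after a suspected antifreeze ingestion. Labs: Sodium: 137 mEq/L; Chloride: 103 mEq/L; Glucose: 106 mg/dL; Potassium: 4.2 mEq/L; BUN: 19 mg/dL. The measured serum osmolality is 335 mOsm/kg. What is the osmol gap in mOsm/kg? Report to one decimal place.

48.3 mOsm/kg

Calculated osmolality = 2·Na + glucose/18 + BUN/2.8
= 2·137 + 106/18 + 19/2.8
= 274 + 5.89 + 6.79
= 286.68 mOsm/kg ≈ 286.7 mOsm/kg
Osmolar gap = measured − calculated = 335 − 286.7 = 48.3 mOsm/kg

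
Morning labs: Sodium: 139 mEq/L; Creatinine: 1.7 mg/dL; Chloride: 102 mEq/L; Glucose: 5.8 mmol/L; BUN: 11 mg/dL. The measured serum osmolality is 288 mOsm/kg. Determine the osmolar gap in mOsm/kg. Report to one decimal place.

0.3 mOsm/kg

Calculated osmolality = 2·Na + glucose + BUN/2.8
= 2·139 + 5.8 + 11/2.8
= 278 + 5.80 + 3.93
= 287.73 mOsm/kg ≈ 287.7 mOsm/kg
Osmolar gap = measured − calculated = 288 − 287.7 = 0.3 mOsm/kg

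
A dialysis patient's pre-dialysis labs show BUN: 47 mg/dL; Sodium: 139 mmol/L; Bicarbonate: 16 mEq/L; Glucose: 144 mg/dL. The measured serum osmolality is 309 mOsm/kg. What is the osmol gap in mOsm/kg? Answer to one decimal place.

Calculated osmolality = 2·Na + glucose/18 + BUN/2.8
= 2·139 + 144/18 + 47/2.8
= 278 + 8 + 16.79
= 302.79 mOsm/kg ≈ 302.8 mOsm/kg
Osmolar gap = measured − calculated = 309 − 302.8 = 6.2 mOsm/kg

6.2 mOsm/kg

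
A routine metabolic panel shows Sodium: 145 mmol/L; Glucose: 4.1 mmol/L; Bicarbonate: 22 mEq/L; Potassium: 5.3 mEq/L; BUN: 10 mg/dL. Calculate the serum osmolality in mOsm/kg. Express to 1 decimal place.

297.7 mOsm/kg

Calculated osmolality = 2·Na + glucose + BUN/2.8
= 2·145 + 4.1 + 10/2.8
= 290 + 4.10 + 3.57
= 297.67 mOsm/kg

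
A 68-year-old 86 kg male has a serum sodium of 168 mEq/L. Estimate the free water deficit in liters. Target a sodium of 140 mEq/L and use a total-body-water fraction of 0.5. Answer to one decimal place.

TBW = 0.5 · 86 = 43 L
Free water deficit = TBW · (Na/140 − 1)
= 43 · (168/140 − 1)
= 43 · 0.2
= 8.6 L

8.6 L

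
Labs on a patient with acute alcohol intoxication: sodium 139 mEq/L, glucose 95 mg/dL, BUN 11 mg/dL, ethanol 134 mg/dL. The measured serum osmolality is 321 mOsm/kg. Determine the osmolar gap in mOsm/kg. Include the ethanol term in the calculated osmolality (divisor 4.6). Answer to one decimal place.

4.7 mOsm/kg

Calculated osmolality = 2·Na + glucose/18 + BUN/2.8 + ethanol/4.6
= 2·139 + 95/18 + 11/2.8 + 134/4.6
= 278 + 5.28 + 3.93 + 29.13
= 316.34 mOsm/kg ≈ 316.3 mOsm/kg
Osmolar gap = measured − calculated = 321 − 316.3 = 4.7 mOsm/kg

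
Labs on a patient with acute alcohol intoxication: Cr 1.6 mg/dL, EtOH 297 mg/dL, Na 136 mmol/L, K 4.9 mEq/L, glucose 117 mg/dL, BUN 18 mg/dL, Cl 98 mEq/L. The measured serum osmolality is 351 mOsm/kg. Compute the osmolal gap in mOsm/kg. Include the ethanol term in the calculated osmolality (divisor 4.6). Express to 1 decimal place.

1.5 mOsm/kg

Calculated osmolality = 2·Na + glucose/18 + BUN/2.8 + ethanol/4.6
= 2·136 + 117/18 + 18/2.8 + 297/4.6
= 272 + 6.50 + 6.43 + 64.57
= 349.5 mOsm/kg ≈ 349.5 mOsm/kg
Osmolar gap = measured − calculated = 351 − 349.5 = 1.5 mOsm/kg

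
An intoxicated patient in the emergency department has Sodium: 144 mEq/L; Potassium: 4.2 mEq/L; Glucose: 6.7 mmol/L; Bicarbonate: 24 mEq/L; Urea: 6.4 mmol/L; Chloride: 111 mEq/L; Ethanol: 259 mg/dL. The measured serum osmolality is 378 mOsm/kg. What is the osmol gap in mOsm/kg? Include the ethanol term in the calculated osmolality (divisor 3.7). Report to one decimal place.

6.9 mOsm/kg

Calculated osmolality = 2·Na + glucose + urea + ethanol/3.7
= 2·144 + 6.7 + 6.4 + 259/3.7
= 288 + 6.70 + 6.40 + 70
= 371.1 mOsm/kg ≈ 371.1 mOsm/kg
Osmolar gap = measured − calculated = 378 − 371.1 = 6.9 mOsm/kg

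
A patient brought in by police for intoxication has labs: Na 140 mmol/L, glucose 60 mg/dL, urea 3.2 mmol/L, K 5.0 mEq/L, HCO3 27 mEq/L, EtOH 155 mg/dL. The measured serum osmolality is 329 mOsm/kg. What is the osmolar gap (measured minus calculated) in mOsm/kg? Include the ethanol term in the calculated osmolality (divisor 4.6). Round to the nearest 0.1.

8.8 mOsm/kg

Calculated osmolality = 2·Na + glucose/18 + urea + ethanol/4.6
= 2·140 + 60/18 + 3.2 + 155/4.6
= 280 + 3.33 + 3.20 + 33.70
= 320.23 mOsm/kg ≈ 320.2 mOsm/kg
Osmolar gap = measured − calculated = 329 − 320.2 = 8.8 mOsm/kg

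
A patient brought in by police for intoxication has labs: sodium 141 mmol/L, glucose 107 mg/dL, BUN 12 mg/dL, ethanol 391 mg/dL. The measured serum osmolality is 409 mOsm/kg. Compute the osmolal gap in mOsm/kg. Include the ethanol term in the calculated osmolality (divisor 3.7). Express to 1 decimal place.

11.1 mOsm/kg

Calculated osmolality = 2·Na + glucose/18 + BUN/2.8 + ethanol/3.7
= 2·141 + 107/18 + 12/2.8 + 391/3.7
= 282 + 5.94 + 4.29 + 105.68
= 397.91 mOsm/kg ≈ 397.9 mOsm/kg
Osmolar gap = measured − calculated = 409 − 397.9 = 11.1 mOsm/kg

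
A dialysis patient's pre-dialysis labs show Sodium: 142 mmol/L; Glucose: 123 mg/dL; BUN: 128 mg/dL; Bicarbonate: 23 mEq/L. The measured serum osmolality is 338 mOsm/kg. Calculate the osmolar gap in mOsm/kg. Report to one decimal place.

1.5 mOsm/kg

Calculated osmolality = 2·Na + glucose/18 + BUN/2.8
= 2·142 + 123/18 + 128/2.8
= 284 + 6.83 + 45.71
= 336.54 mOsm/kg ≈ 336.5 mOsm/kg
Osmolar gap = measured − calculated = 338 − 336.5 = 1.5 mOsm/kg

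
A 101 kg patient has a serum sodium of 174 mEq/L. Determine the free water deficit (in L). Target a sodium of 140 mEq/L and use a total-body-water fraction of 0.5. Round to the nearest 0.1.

TBW = 0.5 · 101 = 50.5 L
Free water deficit = TBW · (Na/140 − 1)
= 50.5 · (174/140 − 1)
= 50.5 · 0.2429
= 12.27 L

12.3 L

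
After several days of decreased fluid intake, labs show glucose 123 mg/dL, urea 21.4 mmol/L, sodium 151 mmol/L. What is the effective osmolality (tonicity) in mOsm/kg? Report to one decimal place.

308.8 mOsm/kg

Effective osmolality excludes urea (freely permeant across cell membranes):
2·Na + glucose/18
= 2·151 + 123/18
= 302 + 6.83
= 308.83 mOsm/kg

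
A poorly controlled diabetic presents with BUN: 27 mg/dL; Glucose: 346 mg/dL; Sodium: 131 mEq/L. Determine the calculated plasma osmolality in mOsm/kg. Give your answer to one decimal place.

290.9 mOsm/kg

Calculated osmolality = 2·Na + glucose/18 + BUN/2.8
= 2·131 + 346/18 + 27/2.8
= 262 + 19.22 + 9.64
= 290.86 mOsm/kg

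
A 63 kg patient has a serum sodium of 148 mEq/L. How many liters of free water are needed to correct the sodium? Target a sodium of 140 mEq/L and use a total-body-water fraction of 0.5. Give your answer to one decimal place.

1.8 L

TBW = 0.5 · 63 = 31.5 L
Free water deficit = TBW · (Na/140 − 1)
= 31.5 · (148/140 − 1)
= 31.5 · 0.0571
= 1.8 L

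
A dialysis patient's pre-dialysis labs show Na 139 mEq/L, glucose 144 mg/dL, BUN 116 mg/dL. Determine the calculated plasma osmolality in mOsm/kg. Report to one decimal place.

327.4 mOsm/kg

Calculated osmolality = 2·Na + glucose/18 + BUN/2.8
= 2·139 + 144/18 + 116/2.8
= 278 + 8 + 41.43
= 327.43 mOsm/kg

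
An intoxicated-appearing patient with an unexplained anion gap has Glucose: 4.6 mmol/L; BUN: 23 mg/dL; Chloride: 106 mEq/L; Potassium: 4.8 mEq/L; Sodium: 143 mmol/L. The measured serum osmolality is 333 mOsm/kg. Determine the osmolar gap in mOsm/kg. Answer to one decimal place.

34.2 mOsm/kg

Calculated osmolality = 2·Na + glucose + BUN/2.8
= 2·143 + 4.6 + 23/2.8
= 286 + 4.60 + 8.21
= 298.81 mOsm/kg ≈ 298.8 mOsm/kg
Osmolar gap = measured − calculated = 333 − 298.8 = 34.2 mOsm/kg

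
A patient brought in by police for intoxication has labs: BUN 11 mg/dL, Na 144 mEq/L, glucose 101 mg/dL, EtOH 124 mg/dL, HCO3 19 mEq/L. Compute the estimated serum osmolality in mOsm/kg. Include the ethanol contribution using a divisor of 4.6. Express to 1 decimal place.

Calculated osmolality = 2·Na + glucose/18 + BUN/2.8 + ethanol/4.6
= 2·144 + 101/18 + 11/2.8 + 124/4.6
= 288 + 5.61 + 3.93 + 26.96
= 324.5 mOsm/kg

324.5 mOsm/kg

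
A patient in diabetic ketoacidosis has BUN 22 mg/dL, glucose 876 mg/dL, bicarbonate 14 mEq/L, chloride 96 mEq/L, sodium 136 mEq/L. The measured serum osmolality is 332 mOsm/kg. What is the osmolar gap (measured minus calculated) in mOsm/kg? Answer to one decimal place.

Calculated osmolality = 2·Na + glucose/18 + BUN/2.8
= 2·136 + 876/18 + 22/2.8
= 272 + 48.67 + 7.86
= 328.53 mOsm/kg ≈ 328.5 mOsm/kg
Osmolar gap = measured − calculated = 332 − 328.5 = 3.5 mOsm/kg

3.5 mOsm/kg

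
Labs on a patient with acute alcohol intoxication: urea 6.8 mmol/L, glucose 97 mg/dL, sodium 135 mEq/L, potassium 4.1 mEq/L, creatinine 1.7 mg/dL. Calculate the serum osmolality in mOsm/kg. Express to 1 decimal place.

282.2 mOsm/kg

Calculated osmolality = 2·Na + glucose/18 + urea
= 2·135 + 97/18 + 6.8
= 270 + 5.39 + 6.80
= 282.19 mOsm/kg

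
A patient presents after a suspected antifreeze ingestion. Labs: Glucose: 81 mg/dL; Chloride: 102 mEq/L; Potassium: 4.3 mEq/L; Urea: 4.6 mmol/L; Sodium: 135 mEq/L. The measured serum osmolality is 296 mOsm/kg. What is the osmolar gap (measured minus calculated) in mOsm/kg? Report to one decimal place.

Calculated osmolality = 2·Na + glucose/18 + urea
= 2·135 + 81/18 + 4.6
= 270 + 4.50 + 4.60
= 279.1 mOsm/kg ≈ 279.1 mOsm/kg
Osmolar gap = measured − calculated = 296 − 279.1 = 16.9 mOsm/kg

16.9 mOsm/kg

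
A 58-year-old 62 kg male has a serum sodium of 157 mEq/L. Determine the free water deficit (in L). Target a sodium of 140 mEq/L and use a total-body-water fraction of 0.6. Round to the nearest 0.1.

TBW = 0.6 · 62 = 37.2 L
Free water deficit = TBW · (Na/140 − 1)
= 37.2 · (157/140 − 1)
= 37.2 · 0.1214
= 4.52 L

4.5 L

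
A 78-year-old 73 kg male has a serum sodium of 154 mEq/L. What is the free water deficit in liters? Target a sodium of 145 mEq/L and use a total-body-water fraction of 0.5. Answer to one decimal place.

2.3 L

TBW = 0.5 · 73 = 36.5 L
Free water deficit = TBW · (Na/145 − 1)
= 36.5 · (154/145 − 1)
= 36.5 · 0.0621
= 2.27 L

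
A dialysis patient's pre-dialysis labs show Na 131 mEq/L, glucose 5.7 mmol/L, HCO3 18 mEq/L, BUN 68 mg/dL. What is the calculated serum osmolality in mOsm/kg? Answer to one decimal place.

292.0 mOsm/kg

Calculated osmolality = 2·Na + glucose + BUN/2.8
= 2·131 + 5.7 + 68/2.8
= 262 + 5.70 + 24.29
= 291.99 mOsm/kg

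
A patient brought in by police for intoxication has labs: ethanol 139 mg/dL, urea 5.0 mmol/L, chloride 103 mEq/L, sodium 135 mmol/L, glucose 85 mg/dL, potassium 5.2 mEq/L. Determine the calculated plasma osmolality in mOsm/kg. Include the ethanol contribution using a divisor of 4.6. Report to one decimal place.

Calculated osmolality = 2·Na + glucose/18 + urea + ethanol/4.6
= 2·135 + 85/18 + 5 + 139/4.6
= 270 + 4.72 + 5 + 30.22
= 309.94 mOsm/kg

309.9 mOsm/kg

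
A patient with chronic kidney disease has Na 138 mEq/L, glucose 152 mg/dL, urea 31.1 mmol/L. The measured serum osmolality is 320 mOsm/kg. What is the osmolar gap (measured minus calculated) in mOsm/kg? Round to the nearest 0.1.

Calculated osmolality = 2·Na + glucose/18 + urea
= 2·138 + 152/18 + 31.1
= 276 + 8.44 + 31.10
= 315.54 mOsm/kg ≈ 315.5 mOsm/kg
Osmolar gap = measured − calculated = 320 − 315.5 = 4.5 mOsm/kg

4.5 mOsm/kg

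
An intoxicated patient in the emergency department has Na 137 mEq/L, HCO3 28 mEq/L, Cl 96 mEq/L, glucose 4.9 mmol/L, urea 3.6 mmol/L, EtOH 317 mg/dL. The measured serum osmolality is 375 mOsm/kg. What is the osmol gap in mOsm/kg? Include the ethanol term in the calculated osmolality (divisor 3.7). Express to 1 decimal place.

Calculated osmolality = 2·Na + glucose + urea + ethanol/3.7
= 2·137 + 4.9 + 3.6 + 317/3.7
= 274 + 4.90 + 3.60 + 85.68
= 368.18 mOsm/kg ≈ 368.2 mOsm/kg
Osmolar gap = measured − calculated = 375 − 368.2 = 6.8 mOsm/kg

6.8 mOsm/kg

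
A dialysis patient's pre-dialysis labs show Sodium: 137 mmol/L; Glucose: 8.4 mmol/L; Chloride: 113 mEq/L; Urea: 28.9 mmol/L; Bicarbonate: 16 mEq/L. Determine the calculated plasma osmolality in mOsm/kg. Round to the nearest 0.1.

311.3 mOsm/kg

Calculated osmolality = 2·Na + glucose + urea
= 2·137 + 8.4 + 28.9
= 274 + 8.40 + 28.90
= 311.3 mOsm/kg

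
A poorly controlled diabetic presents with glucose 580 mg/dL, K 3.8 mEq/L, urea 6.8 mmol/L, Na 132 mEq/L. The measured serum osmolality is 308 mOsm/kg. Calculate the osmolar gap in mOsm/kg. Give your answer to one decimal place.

5.0 mOsm/kg

Calculated osmolality = 2·Na + glucose/18 + urea
= 2·132 + 580/18 + 6.8
= 264 + 32.22 + 6.80
= 303.02 mOsm/kg ≈ 303.0 mOsm/kg
Osmolar gap = measured − calculated = 308 − 303.0 = 5.0 mOsm/kg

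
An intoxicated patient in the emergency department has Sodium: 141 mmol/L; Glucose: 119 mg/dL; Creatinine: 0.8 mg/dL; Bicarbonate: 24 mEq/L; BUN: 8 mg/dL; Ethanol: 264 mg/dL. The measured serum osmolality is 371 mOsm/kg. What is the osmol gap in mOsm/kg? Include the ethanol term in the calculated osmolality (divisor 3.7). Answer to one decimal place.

Calculated osmolality = 2·Na + glucose/18 + BUN/2.8 + ethanol/3.7
= 2·141 + 119/18 + 8/2.8 + 264/3.7
= 282 + 6.61 + 2.86 + 71.35
= 362.82 mOsm/kg ≈ 362.8 mOsm/kg
Osmolar gap = measured − calculated = 371 − 362.8 = 8.2 mOsm/kg

8.2 mOsm/kg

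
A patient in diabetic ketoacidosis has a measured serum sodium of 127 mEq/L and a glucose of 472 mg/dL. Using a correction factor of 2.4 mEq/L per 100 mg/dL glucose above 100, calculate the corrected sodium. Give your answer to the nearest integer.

Corrected Na = measured Na + 2.4 · (glucose − 100)/100
= 127 + 2.4 · (472 − 100)/100
= 127 + 8.9
= 135.9 mEq/L

136 mEq/L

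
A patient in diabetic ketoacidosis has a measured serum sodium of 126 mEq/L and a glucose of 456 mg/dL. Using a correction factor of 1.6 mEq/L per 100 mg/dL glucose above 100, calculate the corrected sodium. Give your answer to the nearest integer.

Corrected Na = measured Na + 1.6 · (glucose − 100)/100
= 126 + 1.6 · (456 − 100)/100
= 126 + 5.7
= 131.7 mEq/L

132 mEq/L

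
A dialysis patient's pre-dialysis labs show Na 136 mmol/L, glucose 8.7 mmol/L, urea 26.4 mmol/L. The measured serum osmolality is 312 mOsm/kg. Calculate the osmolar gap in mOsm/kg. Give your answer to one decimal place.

4.9 mOsm/kg

Calculated osmolality = 2·Na + glucose + urea
= 2·136 + 8.7 + 26.4
= 272 + 8.70 + 26.40
= 307.1 mOsm/kg ≈ 307.1 mOsm/kg
Osmolar gap = measured − calculated = 312 − 307.1 = 4.9 mOsm/kg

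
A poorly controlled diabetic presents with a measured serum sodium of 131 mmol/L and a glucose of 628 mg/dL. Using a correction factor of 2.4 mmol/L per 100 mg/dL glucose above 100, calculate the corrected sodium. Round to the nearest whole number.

Corrected Na = measured Na + 2.4 · (glucose − 100)/100
= 131 + 2.4 · (628 − 100)/100
= 131 + 12.7
= 143.7 mmol/L

144 mmol/L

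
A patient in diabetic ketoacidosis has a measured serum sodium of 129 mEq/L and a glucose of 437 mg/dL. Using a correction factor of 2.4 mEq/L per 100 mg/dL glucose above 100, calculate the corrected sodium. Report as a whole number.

137 mEq/L

Corrected Na = measured Na + 2.4 · (glucose − 100)/100
= 129 + 2.4 · (437 − 100)/100
= 129 + 8.1
= 137.1 mEq/L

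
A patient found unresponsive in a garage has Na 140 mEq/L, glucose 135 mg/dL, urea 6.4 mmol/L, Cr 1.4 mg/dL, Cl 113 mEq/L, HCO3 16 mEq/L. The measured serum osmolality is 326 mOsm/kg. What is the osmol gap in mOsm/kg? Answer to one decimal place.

32.1 mOsm/kg

Calculated osmolality = 2·Na + glucose/18 + urea
= 2·140 + 135/18 + 6.4
= 280 + 7.50 + 6.40
= 293.9 mOsm/kg ≈ 293.9 mOsm/kg
Osmolar gap = measured − calculated = 326 − 293.9 = 32.1 mOsm/kg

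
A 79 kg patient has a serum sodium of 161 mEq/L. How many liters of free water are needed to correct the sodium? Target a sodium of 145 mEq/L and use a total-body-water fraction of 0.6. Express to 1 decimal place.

TBW = 0.6 · 79 = 47.4 L
Free water deficit = TBW · (Na/145 − 1)
= 47.4 · (161/145 − 1)
= 47.4 · 0.1103
= 5.23 L

5.2 L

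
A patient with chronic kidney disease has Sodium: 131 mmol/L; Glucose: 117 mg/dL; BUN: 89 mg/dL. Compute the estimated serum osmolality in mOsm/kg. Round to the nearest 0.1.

Calculated osmolality = 2·Na + glucose/18 + BUN/2.8
= 2·131 + 117/18 + 89/2.8
= 262 + 6.50 + 31.79
= 300.29 mOsm/kg

300.3 mOsm/kg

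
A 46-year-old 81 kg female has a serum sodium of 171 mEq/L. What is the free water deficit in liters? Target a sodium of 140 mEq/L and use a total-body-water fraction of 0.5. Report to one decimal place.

TBW = 0.5 · 81 = 40.5 L
Free water deficit = TBW · (Na/140 − 1)
= 40.5 · (171/140 − 1)
= 40.5 · 0.2214
= 8.97 L

9.0 L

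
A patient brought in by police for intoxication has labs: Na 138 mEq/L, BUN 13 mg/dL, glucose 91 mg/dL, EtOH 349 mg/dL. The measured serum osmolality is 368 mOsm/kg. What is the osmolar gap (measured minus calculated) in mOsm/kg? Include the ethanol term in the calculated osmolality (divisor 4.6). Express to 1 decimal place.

6.4 mOsm/kg

Calculated osmolality = 2·Na + glucose/18 + BUN/2.8 + ethanol/4.6
= 2·138 + 91/18 + 13/2.8 + 349/4.6
= 276 + 5.06 + 4.64 + 75.87
= 361.57 mOsm/kg ≈ 361.6 mOsm/kg
Osmolar gap = measured − calculated = 368 − 361.6 = 6.4 mOsm/kg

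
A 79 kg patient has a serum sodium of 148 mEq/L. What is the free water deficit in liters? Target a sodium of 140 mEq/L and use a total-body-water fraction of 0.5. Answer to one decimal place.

2.3 L

TBW = 0.5 · 79 = 39.5 L
Free water deficit = TBW · (Na/140 − 1)
= 39.5 · (148/140 − 1)
= 39.5 · 0.0571
= 2.26 L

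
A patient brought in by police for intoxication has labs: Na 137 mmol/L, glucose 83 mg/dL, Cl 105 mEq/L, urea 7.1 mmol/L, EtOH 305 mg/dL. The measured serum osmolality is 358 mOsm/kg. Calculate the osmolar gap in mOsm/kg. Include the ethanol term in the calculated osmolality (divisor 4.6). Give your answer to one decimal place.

Calculated osmolality = 2·Na + glucose/18 + urea + ethanol/4.6
= 2·137 + 83/18 + 7.1 + 305/4.6
= 274 + 4.61 + 7.10 + 66.30
= 352.01 mOsm/kg ≈ 352.0 mOsm/kg
Osmolar gap = measured − calculated = 358 − 352.0 = 6.0 mOsm/kg

6.0 mOsm/kg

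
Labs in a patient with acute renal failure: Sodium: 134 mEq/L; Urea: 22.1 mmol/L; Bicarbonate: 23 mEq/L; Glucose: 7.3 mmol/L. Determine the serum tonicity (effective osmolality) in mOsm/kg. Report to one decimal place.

275.3 mOsm/kg

Effective osmolality excludes urea (freely permeant across cell membranes):
2·Na + glucose
= 2·134 + 7.3
= 268 + 7.3
= 275.3 mOsm/kg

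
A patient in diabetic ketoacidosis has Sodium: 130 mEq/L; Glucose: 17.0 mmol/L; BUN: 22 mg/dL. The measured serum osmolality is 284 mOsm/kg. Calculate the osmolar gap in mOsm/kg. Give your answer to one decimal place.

-0.9 mOsm/kg

Calculated osmolality = 2·Na + glucose + BUN/2.8
= 2·130 + 17 + 22/2.8
= 260 + 17 + 7.86
= 284.86 mOsm/kg ≈ 284.9 mOsm/kg
Osmolar gap = measured − calculated = 284 − 284.9 = -0.9 mOsm/kg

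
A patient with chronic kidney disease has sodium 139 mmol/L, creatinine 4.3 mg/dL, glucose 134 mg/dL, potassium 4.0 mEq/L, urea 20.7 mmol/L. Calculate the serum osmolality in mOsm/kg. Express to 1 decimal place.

Calculated osmolality = 2·Na + glucose/18 + urea
= 2·139 + 134/18 + 20.7
= 278 + 7.44 + 20.70
= 306.14 mOsm/kg

306.1 mOsm/kg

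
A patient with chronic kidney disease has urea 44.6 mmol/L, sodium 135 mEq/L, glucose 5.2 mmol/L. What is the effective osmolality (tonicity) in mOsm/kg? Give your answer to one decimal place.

275.2 mOsm/kg

Effective osmolality excludes urea (freely permeant across cell membranes):
2·Na + glucose
= 2·135 + 5.2
= 270 + 5.2
= 275.2 mOsm/kg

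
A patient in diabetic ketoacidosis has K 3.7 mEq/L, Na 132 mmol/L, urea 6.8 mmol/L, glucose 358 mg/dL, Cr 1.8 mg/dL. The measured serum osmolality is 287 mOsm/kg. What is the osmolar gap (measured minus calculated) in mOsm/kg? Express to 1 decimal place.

-3.7 mOsm/kg

Calculated osmolality = 2·Na + glucose/18 + urea
= 2·132 + 358/18 + 6.8
= 264 + 19.89 + 6.80
= 290.69 mOsm/kg ≈ 290.7 mOsm/kg
Osmolar gap = measured − calculated = 287 − 290.7 = -3.7 mOsm/kg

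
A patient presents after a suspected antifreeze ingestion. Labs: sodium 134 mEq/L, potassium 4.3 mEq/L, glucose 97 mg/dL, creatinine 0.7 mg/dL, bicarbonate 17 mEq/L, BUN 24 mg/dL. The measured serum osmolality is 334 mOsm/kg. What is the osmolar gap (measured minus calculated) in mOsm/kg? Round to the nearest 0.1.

52.0 mOsm/kg

Calculated osmolality = 2·Na + glucose/18 + BUN/2.8
= 2·134 + 97/18 + 24/2.8
= 268 + 5.39 + 8.57
= 281.96 mOsm/kg ≈ 282.0 mOsm/kg
Osmolar gap = measured − calculated = 334 − 282.0 = 52.0 mOsm/kg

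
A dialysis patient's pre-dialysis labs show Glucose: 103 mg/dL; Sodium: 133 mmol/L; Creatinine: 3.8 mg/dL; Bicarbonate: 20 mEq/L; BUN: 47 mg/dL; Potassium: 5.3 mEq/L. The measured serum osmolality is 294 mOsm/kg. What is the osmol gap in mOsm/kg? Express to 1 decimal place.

5.5 mOsm/kg

Calculated osmolality = 2·Na + glucose/18 + BUN/2.8
= 2·133 + 103/18 + 47/2.8
= 266 + 5.72 + 16.79
= 288.51 mOsm/kg ≈ 288.5 mOsm/kg
Osmolar gap = measured − calculated = 294 − 288.5 = 5.5 mOsm/kg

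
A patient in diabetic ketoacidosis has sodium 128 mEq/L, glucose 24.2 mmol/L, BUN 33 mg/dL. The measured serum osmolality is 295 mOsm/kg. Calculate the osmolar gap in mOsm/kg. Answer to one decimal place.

Calculated osmolality = 2·Na + glucose + BUN/2.8
= 2·128 + 24.2 + 33/2.8
= 256 + 24.20 + 11.79
= 291.99 mOsm/kg ≈ 292.0 mOsm/kg
Osmolar gap = measured − calculated = 295 − 292.0 = 3.0 mOsm/kg

3.0 mOsm/kg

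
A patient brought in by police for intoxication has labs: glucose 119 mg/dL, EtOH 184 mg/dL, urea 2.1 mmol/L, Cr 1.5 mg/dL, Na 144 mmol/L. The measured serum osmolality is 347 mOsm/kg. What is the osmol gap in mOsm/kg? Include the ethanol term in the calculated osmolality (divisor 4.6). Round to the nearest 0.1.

Calculated osmolality = 2·Na + glucose/18 + urea + ethanol/4.6
= 2·144 + 119/18 + 2.1 + 184/4.6
= 288 + 6.61 + 2.10 + 40
= 336.71 mOsm/kg ≈ 336.7 mOsm/kg
Osmolar gap = measured − calculated = 347 − 336.7 = 10.3 mOsm/kg

10.3 mOsm/kg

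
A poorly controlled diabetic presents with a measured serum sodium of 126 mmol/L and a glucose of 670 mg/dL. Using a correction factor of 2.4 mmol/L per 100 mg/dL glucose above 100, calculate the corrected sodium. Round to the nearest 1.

Corrected Na = measured Na + 2.4 · (glucose − 100)/100
= 126 + 2.4 · (670 − 100)/100
= 126 + 13.7
= 139.7 mmol/L

140 mmol/L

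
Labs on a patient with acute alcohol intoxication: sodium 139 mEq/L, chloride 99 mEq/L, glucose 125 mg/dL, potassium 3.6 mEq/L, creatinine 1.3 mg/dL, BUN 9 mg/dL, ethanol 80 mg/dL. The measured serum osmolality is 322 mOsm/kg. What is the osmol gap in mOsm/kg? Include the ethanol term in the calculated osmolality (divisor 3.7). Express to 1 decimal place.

Calculated osmolality = 2·Na + glucose/18 + BUN/2.8 + ethanol/3.7
= 2·139 + 125/18 + 9/2.8 + 80/3.7
= 278 + 6.94 + 3.21 + 21.62
= 309.77 mOsm/kg ≈ 309.8 mOsm/kg
Osmolar gap = measured − calculated = 322 − 309.8 = 12.2 mOsm/kg

12.2 mOsm/kg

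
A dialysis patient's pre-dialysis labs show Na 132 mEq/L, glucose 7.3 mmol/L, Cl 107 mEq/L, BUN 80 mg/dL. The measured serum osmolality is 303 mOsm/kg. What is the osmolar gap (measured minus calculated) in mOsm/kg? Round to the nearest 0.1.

3.1 mOsm/kg

Calculated osmolality = 2·Na + glucose + BUN/2.8
= 2·132 + 7.3 + 80/2.8
= 264 + 7.30 + 28.57
= 299.87 mOsm/kg ≈ 299.9 mOsm/kg
Osmolar gap = measured − calculated = 303 − 299.9 = 3.1 mOsm/kg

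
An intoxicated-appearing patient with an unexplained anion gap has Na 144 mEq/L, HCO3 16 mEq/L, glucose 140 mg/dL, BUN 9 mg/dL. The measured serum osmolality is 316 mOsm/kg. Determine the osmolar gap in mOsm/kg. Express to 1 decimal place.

17.0 mOsm/kg

Calculated osmolality = 2·Na + glucose/18 + BUN/2.8
= 2·144 + 140/18 + 9/2.8
= 288 + 7.78 + 3.21
= 298.99 mOsm/kg ≈ 299.0 mOsm/kg
Osmolar gap = measured − calculated = 316 − 299.0 = 17.0 mOsm/kg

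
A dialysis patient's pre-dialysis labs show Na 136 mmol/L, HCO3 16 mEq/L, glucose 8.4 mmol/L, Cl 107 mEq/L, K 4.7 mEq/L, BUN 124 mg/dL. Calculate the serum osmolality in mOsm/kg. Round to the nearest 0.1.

324.7 mOsm/kg

Calculated osmolality = 2·Na + glucose + BUN/2.8
= 2·136 + 8.4 + 124/2.8
= 272 + 8.40 + 44.29
= 324.69 mOsm/kg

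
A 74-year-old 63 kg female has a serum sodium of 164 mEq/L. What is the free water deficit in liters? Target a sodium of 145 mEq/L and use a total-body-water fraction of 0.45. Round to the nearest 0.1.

3.7 L

TBW = 0.45 · 63 = 28.35 L
Free water deficit = TBW · (Na/145 − 1)
= 28.35 · (164/145 − 1)
= 28.35 · 0.131
= 3.71 L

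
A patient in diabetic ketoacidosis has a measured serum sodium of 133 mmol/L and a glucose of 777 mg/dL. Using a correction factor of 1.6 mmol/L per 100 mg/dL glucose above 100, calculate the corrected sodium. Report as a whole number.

Corrected Na = measured Na + 1.6 · (glucose − 100)/100
= 133 + 1.6 · (777 − 100)/100
= 133 + 10.8
= 143.8 mmol/L

144 mmol/L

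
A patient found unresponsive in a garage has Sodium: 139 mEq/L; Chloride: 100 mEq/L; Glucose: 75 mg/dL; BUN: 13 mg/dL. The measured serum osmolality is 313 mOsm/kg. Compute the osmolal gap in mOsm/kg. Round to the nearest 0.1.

Calculated osmolality = 2·Na + glucose/18 + BUN/2.8
= 2·139 + 75/18 + 13/2.8
= 278 + 4.17 + 4.64
= 286.81 mOsm/kg ≈ 286.8 mOsm/kg
Osmolar gap = measured − calculated = 313 − 286.8 = 26.2 mOsm/kg

26.2 mOsm/kg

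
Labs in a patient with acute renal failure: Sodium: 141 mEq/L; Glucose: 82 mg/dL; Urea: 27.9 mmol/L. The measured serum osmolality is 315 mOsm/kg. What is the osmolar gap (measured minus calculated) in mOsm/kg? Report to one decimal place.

Calculated osmolality = 2·Na + glucose/18 + urea
= 2·141 + 82/18 + 27.9
= 282 + 4.56 + 27.90
= 314.46 mOsm/kg ≈ 314.5 mOsm/kg
Osmolar gap = measured − calculated = 315 − 314.5 = 0.5 mOsm/kg

0.5 mOsm/kg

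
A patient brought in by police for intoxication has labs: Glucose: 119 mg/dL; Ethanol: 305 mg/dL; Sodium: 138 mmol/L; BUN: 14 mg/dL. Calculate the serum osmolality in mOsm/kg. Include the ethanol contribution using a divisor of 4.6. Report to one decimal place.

353.9 mOsm/kg

Calculated osmolality = 2·Na + glucose/18 + BUN/2.8 + ethanol/4.6
= 2·138 + 119/18 + 14/2.8 + 305/4.6
= 276 + 6.61 + 5 + 66.30
= 353.91 mOsm/kg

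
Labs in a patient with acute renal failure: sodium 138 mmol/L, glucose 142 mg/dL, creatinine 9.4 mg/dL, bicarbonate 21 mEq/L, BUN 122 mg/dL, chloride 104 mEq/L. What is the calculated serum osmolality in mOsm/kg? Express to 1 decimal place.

Calculated osmolality = 2·Na + glucose/18 + BUN/2.8
= 2·138 + 142/18 + 122/2.8
= 276 + 7.89 + 43.57
= 327.46 mOsm/kg

327.5 mOsm/kg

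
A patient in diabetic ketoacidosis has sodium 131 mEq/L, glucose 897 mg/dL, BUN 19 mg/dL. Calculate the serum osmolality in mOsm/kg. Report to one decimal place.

318.6 mOsm/kg

Calculated osmolality = 2·Na + glucose/18 + BUN/2.8
= 2·131 + 897/18 + 19/2.8
= 262 + 49.83 + 6.79
= 318.62 mOsm/kg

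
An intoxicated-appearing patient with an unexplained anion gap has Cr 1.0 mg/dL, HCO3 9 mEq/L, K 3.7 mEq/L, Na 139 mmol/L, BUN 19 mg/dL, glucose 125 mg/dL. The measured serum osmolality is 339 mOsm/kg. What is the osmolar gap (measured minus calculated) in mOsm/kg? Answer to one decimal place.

47.3 mOsm/kg

Calculated osmolality = 2·Na + glucose/18 + BUN/2.8
= 2·139 + 125/18 + 19/2.8
= 278 + 6.94 + 6.79
= 291.73 mOsm/kg ≈ 291.7 mOsm/kg
Osmolar gap = measured − calculated = 339 − 291.7 = 47.3 mOsm/kg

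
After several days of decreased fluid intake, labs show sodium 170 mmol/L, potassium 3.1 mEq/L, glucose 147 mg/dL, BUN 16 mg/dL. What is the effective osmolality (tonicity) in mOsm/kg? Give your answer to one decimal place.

Effective osmolality excludes urea (freely permeant across cell membranes):
2·Na + glucose/18
= 2·170 + 147/18
= 340 + 8.17
= 348.17 mOsm/kg

348.2 mOsm/kg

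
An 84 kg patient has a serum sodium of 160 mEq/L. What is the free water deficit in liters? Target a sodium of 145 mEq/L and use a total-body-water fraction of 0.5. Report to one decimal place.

TBW = 0.5 · 84 = 42 L
Free water deficit = TBW · (Na/145 − 1)
= 42 · (160/145 − 1)
= 42 · 0.1034
= 4.34 L

4.3 L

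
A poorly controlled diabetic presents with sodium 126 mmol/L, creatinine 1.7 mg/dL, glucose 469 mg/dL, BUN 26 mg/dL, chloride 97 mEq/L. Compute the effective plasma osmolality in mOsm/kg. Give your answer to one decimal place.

278.1 mOsm/kg

Effective osmolality excludes urea (freely permeant across cell membranes):
2·Na + glucose/18
= 2·126 + 469/18
= 252 + 26.06
= 278.06 mOsm/kg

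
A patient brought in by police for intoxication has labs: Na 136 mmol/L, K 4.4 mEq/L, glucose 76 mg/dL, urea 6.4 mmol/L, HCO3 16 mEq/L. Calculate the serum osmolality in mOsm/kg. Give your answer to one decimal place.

Calculated osmolality = 2·Na + glucose/18 + urea
= 2·136 + 76/18 + 6.4
= 272 + 4.22 + 6.40
= 282.62 mOsm/kg

282.6 mOsm/kg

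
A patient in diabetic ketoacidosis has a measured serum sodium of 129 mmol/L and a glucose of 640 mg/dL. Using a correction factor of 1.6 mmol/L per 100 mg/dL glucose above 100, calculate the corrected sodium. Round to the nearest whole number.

138 mmol/L

Corrected Na = measured Na + 1.6 · (glucose − 100)/100
= 129 + 1.6 · (640 − 100)/100
= 129 + 8.6
= 137.6 mmol/L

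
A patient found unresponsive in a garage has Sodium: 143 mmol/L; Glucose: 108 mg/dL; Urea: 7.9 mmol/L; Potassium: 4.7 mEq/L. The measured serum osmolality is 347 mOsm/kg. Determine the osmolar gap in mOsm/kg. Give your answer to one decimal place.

47.1 mOsm/kg

Calculated osmolality = 2·Na + glucose/18 + urea
= 2·143 + 108/18 + 7.9
= 286 + 6 + 7.90
= 299.9 mOsm/kg ≈ 299.9 mOsm/kg
Osmolar gap = measured − calculated = 347 − 299.9 = 47.1 mOsm/kg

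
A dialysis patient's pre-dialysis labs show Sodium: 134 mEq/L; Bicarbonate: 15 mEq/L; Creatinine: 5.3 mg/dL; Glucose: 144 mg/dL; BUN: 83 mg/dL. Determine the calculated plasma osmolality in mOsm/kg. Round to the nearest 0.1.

305.6 mOsm/kg

Calculated osmolality = 2·Na + glucose/18 + BUN/2.8
= 2·134 + 144/18 + 83/2.8
= 268 + 8 + 29.64
= 305.64 mOsm/kg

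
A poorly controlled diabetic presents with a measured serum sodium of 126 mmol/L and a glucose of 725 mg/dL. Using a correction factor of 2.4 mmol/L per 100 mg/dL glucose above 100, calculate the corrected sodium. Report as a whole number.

141 mmol/L

Corrected Na = measured Na + 2.4 · (glucose − 100)/100
= 126 + 2.4 · (725 − 100)/100
= 126 + 15
= 141 mmol/L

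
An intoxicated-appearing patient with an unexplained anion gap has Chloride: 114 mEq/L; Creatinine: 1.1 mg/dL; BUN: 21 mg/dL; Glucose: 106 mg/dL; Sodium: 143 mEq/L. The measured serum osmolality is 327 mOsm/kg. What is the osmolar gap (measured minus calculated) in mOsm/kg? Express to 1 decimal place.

27.6 mOsm/kg

Calculated osmolality = 2·Na + glucose/18 + BUN/2.8
= 2·143 + 106/18 + 21/2.8
= 286 + 5.89 + 7.50
= 299.39 mOsm/kg ≈ 299.4 mOsm/kg
Osmolar gap = measured − calculated = 327 − 299.4 = 27.6 mOsm/kg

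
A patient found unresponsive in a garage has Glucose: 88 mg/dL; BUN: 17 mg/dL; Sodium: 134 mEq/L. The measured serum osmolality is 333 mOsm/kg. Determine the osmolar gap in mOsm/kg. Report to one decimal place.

Calculated osmolality = 2·Na + glucose/18 + BUN/2.8
= 2·134 + 88/18 + 17/2.8
= 268 + 4.89 + 6.07
= 278.96 mOsm/kg ≈ 279.0 mOsm/kg
Osmolar gap = measured − calculated = 333 − 279.0 = 54.0 mOsm/kg

54.0 mOsm/kg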